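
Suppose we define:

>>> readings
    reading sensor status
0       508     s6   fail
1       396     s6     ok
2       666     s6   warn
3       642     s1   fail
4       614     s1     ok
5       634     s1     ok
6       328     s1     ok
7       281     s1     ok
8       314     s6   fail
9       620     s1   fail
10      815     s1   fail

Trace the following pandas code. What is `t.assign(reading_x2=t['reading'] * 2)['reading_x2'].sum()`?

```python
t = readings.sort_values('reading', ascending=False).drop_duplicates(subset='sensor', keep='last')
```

1190

sort by reading descending:
    reading sensor status
10      815     s1   fail
2       666     s6   warn
3       642     s1   fail
5       634     s1     ok
9       620     s1   fail
4       614     s1     ok
0       508     s6   fail
1       396     s6     ok
6       328     s1     ok
8       314     s6   fail
7       281     s1     ok
drop duplicate sensor (keep=last):
   reading sensor status
8      314     s6   fail
7      281     s1     ok
add column reading_x2 = t['reading'] * 2:
   reading sensor status  reading_x2
8      314     s6   fail         628
7      281     s1     ok         562
Then the sum of column 'reading_x2': 1190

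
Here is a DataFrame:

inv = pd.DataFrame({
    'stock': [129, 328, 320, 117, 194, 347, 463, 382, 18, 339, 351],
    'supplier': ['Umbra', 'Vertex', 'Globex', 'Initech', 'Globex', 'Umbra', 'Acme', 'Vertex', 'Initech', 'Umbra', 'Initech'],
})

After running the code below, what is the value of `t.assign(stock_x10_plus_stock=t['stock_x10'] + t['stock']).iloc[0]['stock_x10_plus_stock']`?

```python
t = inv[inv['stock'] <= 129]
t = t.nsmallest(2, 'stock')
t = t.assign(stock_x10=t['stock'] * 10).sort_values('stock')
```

198

filter rows where stock <= 129:
   stock supplier
0    129    Umbra
3    117  Initech
8     18  Initech
take 2 rows with smallest stock:
   stock supplier
8     18  Initech
3    117  Initech
add column stock_x10 = t['stock'] * 10:
   stock supplier  stock_x10
8     18  Initech        180
3    117  Initech       1170
sort by stock:
   stock supplier  stock_x10
8     18  Initech        180
3    117  Initech       1170
add column stock_x10_plus_stock = t['stock_x10'] + t['stock']:
   stock supplier  stock_x10  stock_x10_plus_stock
8     18  Initech        180                   198
3    117  Initech       1170                  1287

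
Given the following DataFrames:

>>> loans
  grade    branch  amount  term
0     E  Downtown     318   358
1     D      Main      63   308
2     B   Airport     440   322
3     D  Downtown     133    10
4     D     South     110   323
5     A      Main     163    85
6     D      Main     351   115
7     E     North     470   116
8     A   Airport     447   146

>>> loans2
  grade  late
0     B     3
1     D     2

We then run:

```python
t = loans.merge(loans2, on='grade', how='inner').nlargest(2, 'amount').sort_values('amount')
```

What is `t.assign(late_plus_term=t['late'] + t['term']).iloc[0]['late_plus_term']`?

merge on 'grade' (how='inner') → 5 rows:
  grade    branch  amount  term  late
0     D      Main      63   308     2
1     B   Airport     440   322     3
2     D  Downtown     133    10     2
3     D     South     110   323     2
4     D      Main     351   115     2
take 2 rows with largest amount:
  grade   branch  amount  term  late
1     B  Airport     440   322     3
4     D     Main     351   115     2
sort by amount:
  grade   branch  amount  term  late
4     D     Main     351   115     2
1     B  Airport     440   322     3
add column late_plus_term = t['late'] + t['term']:
  grade   branch  amount  term  late  late_plus_term
4     D     Main     351   115     2             117
1     B  Airport     440   322     3             325
The value at position 0, column 'late_plus_term' is 117.

117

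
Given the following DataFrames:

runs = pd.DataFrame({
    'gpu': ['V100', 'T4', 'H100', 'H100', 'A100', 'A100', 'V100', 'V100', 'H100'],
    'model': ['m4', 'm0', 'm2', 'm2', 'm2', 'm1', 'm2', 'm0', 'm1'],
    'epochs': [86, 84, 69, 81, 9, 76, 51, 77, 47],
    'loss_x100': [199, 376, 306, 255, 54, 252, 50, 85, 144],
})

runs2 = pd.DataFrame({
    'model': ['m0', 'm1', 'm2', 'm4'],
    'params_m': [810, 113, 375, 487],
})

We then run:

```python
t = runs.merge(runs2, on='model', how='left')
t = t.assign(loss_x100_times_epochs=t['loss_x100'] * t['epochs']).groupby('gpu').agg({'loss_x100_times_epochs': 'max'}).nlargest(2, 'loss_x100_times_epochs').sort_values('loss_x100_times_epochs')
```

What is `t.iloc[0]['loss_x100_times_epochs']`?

21114

merge on 'model' (how='left') → 9 rows:
    gpu model  epochs  loss_x100  params_m
0  V100    m4      86        199       487
1    T4    m0      84        376       810
2  H100    m2      69        306       375
3  H100    m2      81        255       375
4  A100    m2       9         54       375
5  A100    m1      76        252       113
6  V100    m2      51         50       375
7  V100    m0      77         85       810
8  H100    m1      47        144       113
add column loss_x100_times_epochs = t['loss_x100'] * t['epochs']:
    gpu model  epochs  loss_x100  params_m  loss_x100_times_epochs
0  V100    m4      86        199       487                   17114
1    T4    m0      84        376       810                   31584
2  H100    m2      69        306       375                   21114
3  H100    m2      81        255       375                   20655
4  A100    m2       9         54       375                     486
5  A100    m1      76        252       113                   19152
6  V100    m2      51         50       375                    2550
7  V100    m0      77         85       810                    6545
8  H100    m1      47        144       113                    6768
group by gpu, max of loss_x100_times_epochs:
      loss_x100_times_epochs
gpu                         
A100                   19152
H100                   21114
T4                     31584
V100                   17114
take 2 rows with largest loss_x100_times_epochs:
      loss_x100_times_epochs
gpu                         
T4                     31584
H100                   21114
sort by loss_x100_times_epochs:
      loss_x100_times_epochs
gpu                         
H100                   21114
T4                     31584
Finally, value at position 0, column 'loss_x100_times_epochs' = 21114.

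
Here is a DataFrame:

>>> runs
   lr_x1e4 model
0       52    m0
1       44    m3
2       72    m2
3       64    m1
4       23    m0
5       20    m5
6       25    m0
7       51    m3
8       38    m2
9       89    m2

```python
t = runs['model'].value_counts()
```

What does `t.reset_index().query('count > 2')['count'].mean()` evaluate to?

value_counts of model:
model
m0    3
m2    3
m3    2
m1    1
m5    1
Name: count, dtype: int64
reset_index():
  model  count
0    m0      3
1    m2      3
2    m3      2
3    m1      1
4    m5      1
filter rows where count > 2:
  model  count
0    m0      3
1    m2      3
mean of column 'count' → 3.0

3.0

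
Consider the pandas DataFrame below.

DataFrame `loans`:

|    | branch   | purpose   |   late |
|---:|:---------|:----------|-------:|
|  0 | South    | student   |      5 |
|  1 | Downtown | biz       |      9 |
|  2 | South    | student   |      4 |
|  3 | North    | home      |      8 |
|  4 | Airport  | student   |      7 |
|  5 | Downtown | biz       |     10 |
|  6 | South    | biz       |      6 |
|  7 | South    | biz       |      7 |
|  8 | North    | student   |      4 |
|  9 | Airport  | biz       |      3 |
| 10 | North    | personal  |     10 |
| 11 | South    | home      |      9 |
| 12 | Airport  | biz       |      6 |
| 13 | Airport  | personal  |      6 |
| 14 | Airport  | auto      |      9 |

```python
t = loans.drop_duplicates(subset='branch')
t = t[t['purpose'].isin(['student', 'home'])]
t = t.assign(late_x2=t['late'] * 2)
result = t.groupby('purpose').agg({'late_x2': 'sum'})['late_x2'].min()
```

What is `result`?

16

drop duplicate branch (keep=first):
     branch  purpose  late
0     South  student     5
1  Downtown      biz     9
3     North     home     8
4   Airport  student     7
filter rows where purpose in ['student', 'home']:
    branch  purpose  late
0    South  student     5
3    North     home     8
4  Airport  student     7
add column late_x2 = t['late'] * 2:
    branch  purpose  late  late_x2
0    South  student     5       10
3    North     home     8       16
4  Airport  student     7       14
group by purpose, sum of late_x2:
         late_x2
purpose         
home          16
student       24
Hence 16.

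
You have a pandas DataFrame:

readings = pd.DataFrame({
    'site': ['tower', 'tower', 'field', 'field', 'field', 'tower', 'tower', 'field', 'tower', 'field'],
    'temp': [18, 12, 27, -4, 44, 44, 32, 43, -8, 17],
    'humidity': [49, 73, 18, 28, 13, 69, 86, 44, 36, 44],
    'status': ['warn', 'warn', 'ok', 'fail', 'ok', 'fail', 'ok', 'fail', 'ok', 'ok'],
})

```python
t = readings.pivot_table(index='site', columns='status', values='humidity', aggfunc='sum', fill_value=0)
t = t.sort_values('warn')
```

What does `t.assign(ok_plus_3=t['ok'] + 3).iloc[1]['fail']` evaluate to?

69

pivot: rows=site, cols=status, sum(humidity):
status  fail   ok  warn
site                   
field     72   75     0
tower     69  122   122
sort by warn:
status  fail   ok  warn
site                   
field     72   75     0
tower     69  122   122
add column ok_plus_3 = t['ok'] + 3:
status  fail   ok  warn  ok_plus_3
site                              
field     72   75     0         78
tower     69  122   122        125
Reading off the value at position 1, column 'fail', we get 69.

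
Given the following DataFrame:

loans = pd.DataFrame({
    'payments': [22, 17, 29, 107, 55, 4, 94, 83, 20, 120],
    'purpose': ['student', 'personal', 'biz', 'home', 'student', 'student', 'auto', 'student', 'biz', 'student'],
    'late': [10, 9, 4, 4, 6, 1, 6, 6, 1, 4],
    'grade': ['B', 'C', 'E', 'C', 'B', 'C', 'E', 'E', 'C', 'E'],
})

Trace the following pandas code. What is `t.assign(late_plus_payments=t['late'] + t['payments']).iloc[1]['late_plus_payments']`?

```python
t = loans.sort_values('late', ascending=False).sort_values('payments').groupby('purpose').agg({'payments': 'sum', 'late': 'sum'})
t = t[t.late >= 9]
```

311

sort by late descending:
   payments   purpose  late grade
0        22   student    10     B
1        17  personal     9     C
4        55   student     6     B
6        94      auto     6     E
7        83   student     6     E
2        29       biz     4     E
3       107      home     4     C
9       120   student     4     E
5         4   student     1     C
8        20       biz     1     C
sort by payments:
   payments   purpose  late grade
5         4   student     1     C
1        17  personal     9     C
8        20       biz     1     C
0        22   student    10     B
2        29       biz     4     E
4        55   student     6     B
7        83   student     6     E
6        94      auto     6     E
3       107      home     4     C
9       120   student     4     E
group by purpose: sum(payments), sum(late):
          payments  late
purpose                 
auto            94     6
biz             49     5
home           107     4
personal        17     9
student        284    27
filter rows where late >= 9:
          payments  late
purpose                 
personal        17     9
student        284    27
add column late_plus_payments = t['late'] + t['payments']:
          payments  late  late_plus_payments
purpose                                     
personal        17     9                  26
student        284    27                 311
value at position 1, column 'late_plus_payments' → 311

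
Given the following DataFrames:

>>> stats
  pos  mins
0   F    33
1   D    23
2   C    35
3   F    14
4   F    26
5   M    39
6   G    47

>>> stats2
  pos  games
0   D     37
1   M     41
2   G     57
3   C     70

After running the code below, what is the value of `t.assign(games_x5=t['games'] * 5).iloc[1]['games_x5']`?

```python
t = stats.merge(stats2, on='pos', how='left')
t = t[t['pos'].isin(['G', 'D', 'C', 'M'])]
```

merge on 'pos' (how='left') → 7 rows:
  pos  mins  games
0   F    33    NaN
1   D    23   37.0
2   C    35   70.0
3   F    14    NaN
4   F    26    NaN
5   M    39   41.0
6   G    47   57.0
filter rows where pos in ['G', 'D', 'C', 'M']:
  pos  mins  games
1   D    23   37.0
2   C    35   70.0
5   M    39   41.0
6   G    47   57.0
add column games_x5 = t['games'] * 5:
  pos  mins  games  games_x5
1   D    23   37.0     185.0
2   C    35   70.0     350.0
5   M    39   41.0     205.0
6   G    47   57.0     285.0
So iloc[1]['games_x5'] = 350.0.

350.0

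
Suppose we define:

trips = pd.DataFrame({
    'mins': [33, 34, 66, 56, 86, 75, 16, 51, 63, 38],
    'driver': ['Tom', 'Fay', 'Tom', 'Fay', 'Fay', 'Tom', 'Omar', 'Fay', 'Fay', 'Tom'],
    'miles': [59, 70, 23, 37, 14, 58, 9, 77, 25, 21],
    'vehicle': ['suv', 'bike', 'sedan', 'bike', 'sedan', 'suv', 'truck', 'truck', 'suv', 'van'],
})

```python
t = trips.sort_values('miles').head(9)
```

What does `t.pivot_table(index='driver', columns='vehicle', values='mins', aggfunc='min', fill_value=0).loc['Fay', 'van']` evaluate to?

0

sort by miles:
   mins driver  miles vehicle
6    16   Omar      9   truck
4    86    Fay     14   sedan
9    38    Tom     21     van
2    66    Tom     23   sedan
8    63    Fay     25     suv
3    56    Fay     37    bike
5    75    Tom     58     suv
0    33    Tom     59     suv
1    34    Fay     70    bike
7    51    Fay     77   truck
take first 9 rows:
   mins driver  miles vehicle
6    16   Omar      9   truck
4    86    Fay     14   sedan
9    38    Tom     21     van
2    66    Tom     23   sedan
8    63    Fay     25     suv
3    56    Fay     37    bike
5    75    Tom     58     suv
0    33    Tom     59     suv
1    34    Fay     70    bike
pivot: rows=driver, cols=vehicle, min(mins):
vehicle  bike  sedan  suv  truck  van
driver                               
Fay        34     86   63      0    0
Omar        0      0    0     16    0
Tom         0     66   33      0   38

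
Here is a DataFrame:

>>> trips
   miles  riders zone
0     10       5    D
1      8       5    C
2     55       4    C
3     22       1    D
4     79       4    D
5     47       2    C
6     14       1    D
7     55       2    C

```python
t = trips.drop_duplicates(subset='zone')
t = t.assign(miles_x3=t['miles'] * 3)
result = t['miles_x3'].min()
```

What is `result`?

drop duplicate zone (keep=first):
   miles  riders zone
0     10       5    D
1      8       5    C
add column miles_x3 = t['miles'] * 3:
   miles  riders zone  miles_x3
0     10       5    D        30
1      8       5    C        24

24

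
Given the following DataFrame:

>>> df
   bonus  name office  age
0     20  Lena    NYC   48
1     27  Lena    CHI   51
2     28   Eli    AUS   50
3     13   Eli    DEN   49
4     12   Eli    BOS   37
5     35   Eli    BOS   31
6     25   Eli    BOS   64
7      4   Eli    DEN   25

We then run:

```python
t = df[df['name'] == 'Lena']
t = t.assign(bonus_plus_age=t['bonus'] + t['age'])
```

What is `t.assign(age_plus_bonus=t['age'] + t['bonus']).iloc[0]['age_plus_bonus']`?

68

filter rows where name == 'Lena':
   bonus  name office  age
0     20  Lena    NYC   48
1     27  Lena    CHI   51
add column bonus_plus_age = t['bonus'] + t['age']:
   bonus  name office  age  bonus_plus_age
0     20  Lena    NYC   48              68
1     27  Lena    CHI   51              78
add column age_plus_bonus = t['age'] + t['bonus']:
   bonus  name office  age  bonus_plus_age  age_plus_bonus
0     20  Lena    NYC   48              68              68
1     27  Lena    CHI   51              78              78
Reading off the value at position 0, column 'age_plus_bonus', we get 68.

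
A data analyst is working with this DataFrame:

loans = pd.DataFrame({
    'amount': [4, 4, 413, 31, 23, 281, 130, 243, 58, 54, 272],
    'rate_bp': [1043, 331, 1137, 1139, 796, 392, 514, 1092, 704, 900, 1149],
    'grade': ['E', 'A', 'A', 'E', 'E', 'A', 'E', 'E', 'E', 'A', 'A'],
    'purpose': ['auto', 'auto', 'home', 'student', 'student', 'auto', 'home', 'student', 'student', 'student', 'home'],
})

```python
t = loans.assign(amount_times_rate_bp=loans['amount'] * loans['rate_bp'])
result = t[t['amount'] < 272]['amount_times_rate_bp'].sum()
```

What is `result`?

add column amount_times_rate_bp = loans['amount'] * loans['rate_bp']:
    amount  rate_bp grade  purpose  amount_times_rate_bp
0        4     1043     E     auto                  4172
1        4      331     A     auto                  1324
2      413     1137     A     home                469581
3       31     1139     E  student                 35309
4       23      796     E  student                 18308
5      281      392     A     auto                110152
6      130      514     E     home                 66820
7      243     1092     E  student                265356
8       58      704     E  student                 40832
9       54      900     A  student                 48600
10     272     1149     A     home                312528
filter rows where amount < 272:
   amount  rate_bp grade  purpose  amount_times_rate_bp
0       4     1043     E     auto                  4172
1       4      331     A     auto                  1324
3      31     1139     E  student                 35309
4      23      796     E  student                 18308
6     130      514     E     home                 66820
7     243     1092     E  student                265356
8      58      704     E  student                 40832
9      54      900     A  student                 48600
sum of column 'amount_times_rate_bp' → 480721

480721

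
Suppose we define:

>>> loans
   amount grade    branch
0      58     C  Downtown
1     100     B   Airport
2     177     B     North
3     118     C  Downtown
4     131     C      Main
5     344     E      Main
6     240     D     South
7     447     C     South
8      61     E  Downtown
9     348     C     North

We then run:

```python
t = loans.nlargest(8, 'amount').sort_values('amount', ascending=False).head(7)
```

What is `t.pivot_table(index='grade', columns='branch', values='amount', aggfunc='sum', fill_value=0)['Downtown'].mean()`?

take 8 rows with largest amount:
   amount grade    branch
7     447     C     South
9     348     C     North
5     344     E      Main
6     240     D     South
2     177     B     North
4     131     C      Main
3     118     C  Downtown
1     100     B   Airport
sort by amount descending:
   amount grade    branch
7     447     C     South
9     348     C     North
5     344     E      Main
6     240     D     South
2     177     B     North
4     131     C      Main
3     118     C  Downtown
1     100     B   Airport
take first 7 rows:
   amount grade    branch
7     447     C     South
9     348     C     North
5     344     E      Main
6     240     D     South
2     177     B     North
4     131     C      Main
3     118     C  Downtown
pivot: rows=grade, cols=branch, sum(amount):
branch  Downtown  Main  North  South
grade                               
B              0     0    177      0
C            118   131    348    447
D              0     0      0    240
E              0   344      0      0
Finally, mean of column 'Downtown' = 29.5.

29.5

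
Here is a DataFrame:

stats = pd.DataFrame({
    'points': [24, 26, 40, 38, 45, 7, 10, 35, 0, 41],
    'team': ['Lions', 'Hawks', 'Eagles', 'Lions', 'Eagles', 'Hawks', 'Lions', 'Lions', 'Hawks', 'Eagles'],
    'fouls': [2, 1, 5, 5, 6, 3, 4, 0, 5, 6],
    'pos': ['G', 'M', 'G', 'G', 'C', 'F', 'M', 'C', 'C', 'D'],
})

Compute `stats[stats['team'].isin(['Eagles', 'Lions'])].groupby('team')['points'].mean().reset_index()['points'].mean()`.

filter rows where team in ['Eagles', 'Lions']:
   points    team  fouls pos
0      24   Lions      2   G
2      40  Eagles      5   G
3      38   Lions      5   G
4      45  Eagles      6   C
6      10   Lions      4   M
7      35   Lions      0   C
9      41  Eagles      6   D
group by team, mean of points:
team
Eagles    42.00
Lions     26.75
Name: points, dtype: float64
reset_index():
     team  points
0  Eagles   42.00
1   Lions   26.75
mean of column 'points' → 34.375

34.375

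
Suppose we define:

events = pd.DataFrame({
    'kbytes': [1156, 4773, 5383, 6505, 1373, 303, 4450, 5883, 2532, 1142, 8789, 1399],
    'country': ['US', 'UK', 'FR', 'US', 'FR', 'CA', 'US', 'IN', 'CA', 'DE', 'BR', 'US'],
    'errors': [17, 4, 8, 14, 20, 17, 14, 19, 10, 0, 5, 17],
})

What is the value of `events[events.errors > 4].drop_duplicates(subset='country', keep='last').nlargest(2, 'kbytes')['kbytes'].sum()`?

14672

filter rows where errors > 4:
    kbytes country  errors
0     1156      US      17
2     5383      FR       8
3     6505      US      14
4     1373      FR      20
5      303      CA      17
6     4450      US      14
7     5883      IN      19
8     2532      CA      10
10    8789      BR       5
11    1399      US      17
drop duplicate country (keep=last):
    kbytes country  errors
4     1373      FR      20
7     5883      IN      19
8     2532      CA      10
10    8789      BR       5
11    1399      US      17
take 2 rows with largest kbytes:
    kbytes country  errors
10    8789      BR       5
7     5883      IN      19
So sum() = 14672.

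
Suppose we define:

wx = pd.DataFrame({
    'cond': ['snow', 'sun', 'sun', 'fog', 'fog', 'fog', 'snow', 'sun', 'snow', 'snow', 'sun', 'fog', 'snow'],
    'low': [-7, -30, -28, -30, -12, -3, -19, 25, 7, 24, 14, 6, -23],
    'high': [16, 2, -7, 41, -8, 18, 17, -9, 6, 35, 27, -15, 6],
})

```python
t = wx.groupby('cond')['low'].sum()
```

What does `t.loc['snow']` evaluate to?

group by cond, sum of low:
cond
fog    -39
snow   -18
sun    -19
Name: low, dtype: int64

-18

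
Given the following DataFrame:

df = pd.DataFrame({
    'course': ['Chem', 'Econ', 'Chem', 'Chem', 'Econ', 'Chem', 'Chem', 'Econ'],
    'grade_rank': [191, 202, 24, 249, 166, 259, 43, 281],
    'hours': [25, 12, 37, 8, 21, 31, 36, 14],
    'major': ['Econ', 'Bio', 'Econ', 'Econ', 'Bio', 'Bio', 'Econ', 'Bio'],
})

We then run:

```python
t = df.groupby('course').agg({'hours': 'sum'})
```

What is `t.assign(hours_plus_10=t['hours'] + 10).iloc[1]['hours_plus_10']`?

57

group by course, sum of hours:
        hours
course       
Chem      137
Econ       47
add column hours_plus_10 = t['hours'] + 10:
        hours  hours_plus_10
course                      
Chem      137            147
Econ       47             57
value at position 1, column 'hours_plus_10' → 57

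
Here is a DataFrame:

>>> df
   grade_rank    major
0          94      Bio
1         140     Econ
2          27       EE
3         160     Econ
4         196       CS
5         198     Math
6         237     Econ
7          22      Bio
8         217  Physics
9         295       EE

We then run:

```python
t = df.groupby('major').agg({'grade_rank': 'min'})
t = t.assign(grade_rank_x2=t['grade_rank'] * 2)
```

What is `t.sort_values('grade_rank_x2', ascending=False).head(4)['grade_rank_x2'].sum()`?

1502

group by major, min of grade_rank:
         grade_rank
major              
Bio              22
CS              196
EE               27
Econ            140
Math            198
Physics         217
add column grade_rank_x2 = t['grade_rank'] * 2:
         grade_rank  grade_rank_x2
major                             
Bio              22             44
CS              196            392
EE               27             54
Econ            140            280
Math            198            396
Physics         217            434
sort by grade_rank_x2 descending:
         grade_rank  grade_rank_x2
major                             
Physics         217            434
Math            198            396
CS              196            392
Econ            140            280
EE               27             54
Bio              22             44
take first 4 rows:
         grade_rank  grade_rank_x2
major                             
Physics         217            434
Math            198            396
CS              196            392
Econ            140            280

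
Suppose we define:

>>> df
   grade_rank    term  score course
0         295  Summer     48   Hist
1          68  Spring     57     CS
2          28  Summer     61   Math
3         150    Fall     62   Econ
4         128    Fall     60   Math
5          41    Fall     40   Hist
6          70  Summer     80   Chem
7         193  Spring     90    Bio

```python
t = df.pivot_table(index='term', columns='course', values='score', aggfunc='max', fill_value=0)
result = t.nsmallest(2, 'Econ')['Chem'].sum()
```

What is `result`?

pivot: rows=term, cols=course, max(score):
course  Bio  CS  Chem  Econ  Hist  Math
term                                   
Fall      0   0     0    62    40    60
Spring   90  57     0     0     0     0
Summer    0   0    80     0    48    61
take 2 rows with smallest Econ:
course  Bio  CS  Chem  Econ  Hist  Math
term                                   
Spring   90  57     0     0     0     0
Summer    0   0    80     0    48    61
sum of column 'Chem' → 80

80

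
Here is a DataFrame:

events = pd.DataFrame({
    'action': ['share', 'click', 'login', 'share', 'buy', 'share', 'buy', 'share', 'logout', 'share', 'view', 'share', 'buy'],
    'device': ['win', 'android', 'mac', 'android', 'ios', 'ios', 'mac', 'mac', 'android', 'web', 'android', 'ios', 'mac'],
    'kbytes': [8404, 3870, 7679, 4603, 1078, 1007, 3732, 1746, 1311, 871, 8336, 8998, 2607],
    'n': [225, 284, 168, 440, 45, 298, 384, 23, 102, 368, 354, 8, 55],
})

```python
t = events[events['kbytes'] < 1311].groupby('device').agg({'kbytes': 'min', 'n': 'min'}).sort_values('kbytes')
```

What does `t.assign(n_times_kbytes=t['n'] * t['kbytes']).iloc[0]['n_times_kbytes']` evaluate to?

filter rows where kbytes < 1311:
  action device  kbytes    n
4    buy    ios    1078   45
5  share    ios    1007  298
9  share    web     871  368
group by device: min(kbytes), min(n):
        kbytes    n
device             
ios       1007   45
web        871  368
sort by kbytes:
        kbytes    n
device             
web        871  368
ios       1007   45
add column n_times_kbytes = t['n'] * t['kbytes']:
        kbytes    n  n_times_kbytes
device                             
web        871  368          320528
ios       1007   45           45315
Then the value at position 0, column 'n_times_kbytes': 320528

320528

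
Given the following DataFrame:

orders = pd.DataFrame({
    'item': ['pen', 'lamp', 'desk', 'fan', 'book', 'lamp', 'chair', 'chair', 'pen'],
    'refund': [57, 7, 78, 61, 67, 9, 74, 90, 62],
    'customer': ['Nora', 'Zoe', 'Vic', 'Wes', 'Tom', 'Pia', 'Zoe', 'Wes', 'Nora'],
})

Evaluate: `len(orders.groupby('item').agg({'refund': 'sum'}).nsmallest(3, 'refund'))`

3

group by item, sum of refund:
       refund
item         
book       67
chair     164
desk       78
fan        61
lamp       16
pen       119
take 3 rows with smallest refund:
      refund
item        
lamp      16
fan       61
book      67
Taking the number of rows gives 3.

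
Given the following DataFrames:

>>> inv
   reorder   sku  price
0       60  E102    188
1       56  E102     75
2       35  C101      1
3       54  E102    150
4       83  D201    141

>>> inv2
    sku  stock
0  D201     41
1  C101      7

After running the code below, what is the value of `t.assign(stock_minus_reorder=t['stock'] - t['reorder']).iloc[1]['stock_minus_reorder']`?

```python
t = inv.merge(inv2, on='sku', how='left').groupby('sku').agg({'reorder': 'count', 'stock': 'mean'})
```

merge on 'sku' (how='left') → 5 rows:
   reorder   sku  price  stock
0       60  E102    188    NaN
1       56  E102     75    NaN
2       35  C101      1    7.0
3       54  E102    150    NaN
4       83  D201    141   41.0
group by sku: count(reorder), mean(stock):
      reorder  stock
sku                 
C101        1    7.0
D201        1   41.0
E102        3    NaN
add column stock_minus_reorder = t['stock'] - t['reorder']:
      reorder  stock  stock_minus_reorder
sku                                      
C101        1    7.0                  6.0
D201        1   41.0                 40.0
E102        3    NaN                  NaN

40.0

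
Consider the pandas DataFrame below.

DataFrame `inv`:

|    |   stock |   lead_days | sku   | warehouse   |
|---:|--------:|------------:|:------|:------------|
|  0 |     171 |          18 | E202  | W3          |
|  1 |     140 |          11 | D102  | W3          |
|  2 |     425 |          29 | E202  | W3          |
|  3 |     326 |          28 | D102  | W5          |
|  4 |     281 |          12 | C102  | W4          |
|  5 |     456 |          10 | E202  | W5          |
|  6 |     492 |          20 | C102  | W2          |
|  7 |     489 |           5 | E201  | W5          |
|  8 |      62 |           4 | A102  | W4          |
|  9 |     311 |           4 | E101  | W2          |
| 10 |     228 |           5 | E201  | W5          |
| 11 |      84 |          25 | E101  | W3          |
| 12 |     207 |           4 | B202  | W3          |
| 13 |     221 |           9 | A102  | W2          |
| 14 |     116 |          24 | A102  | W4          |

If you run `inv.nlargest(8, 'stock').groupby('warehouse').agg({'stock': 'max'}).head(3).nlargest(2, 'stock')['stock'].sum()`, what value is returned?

take 8 rows with largest stock:
    stock  lead_days   sku warehouse
6     492         20  C102        W2
7     489          5  E201        W5
5     456         10  E202        W5
2     425         29  E202        W3
3     326         28  D102        W5
9     311          4  E101        W2
4     281         12  C102        W4
10    228          5  E201        W5
group by warehouse, max of stock:
           stock
warehouse       
W2           492
W3           425
W4           281
W5           489
take first 3 rows:
           stock
warehouse       
W2           492
W3           425
W4           281
take 2 rows with largest stock:
           stock
warehouse       
W2           492
W3           425

917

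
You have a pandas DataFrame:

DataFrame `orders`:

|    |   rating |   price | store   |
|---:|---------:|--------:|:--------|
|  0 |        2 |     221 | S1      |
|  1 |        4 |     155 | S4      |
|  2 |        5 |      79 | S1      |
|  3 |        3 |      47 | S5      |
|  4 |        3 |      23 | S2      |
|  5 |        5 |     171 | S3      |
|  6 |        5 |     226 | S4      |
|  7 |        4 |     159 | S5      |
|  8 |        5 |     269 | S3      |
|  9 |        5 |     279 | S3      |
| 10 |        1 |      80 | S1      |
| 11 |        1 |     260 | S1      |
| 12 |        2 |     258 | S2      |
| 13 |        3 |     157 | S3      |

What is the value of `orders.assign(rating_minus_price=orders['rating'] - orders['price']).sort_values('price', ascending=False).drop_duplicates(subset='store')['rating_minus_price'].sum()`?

-1165

add column rating_minus_price = orders['rating'] - orders['price']:
    rating  price store  rating_minus_price
0        2    221    S1                -219
1        4    155    S4                -151
2        5     79    S1                 -74
3        3     47    S5                 -44
4        3     23    S2                 -20
5        5    171    S3                -166
6        5    226    S4                -221
7        4    159    S5                -155
8        5    269    S3                -264
9        5    279    S3                -274
10       1     80    S1                 -79
11       1    260    S1                -259
12       2    258    S2                -256
13       3    157    S3                -154
sort by price descending:
    rating  price store  rating_minus_price
9        5    279    S3                -274
8        5    269    S3                -264
11       1    260    S1                -259
12       2    258    S2                -256
6        5    226    S4                -221
0        2    221    S1                -219
5        5    171    S3                -166
7        4    159    S5                -155
13       3    157    S3                -154
1        4    155    S4                -151
10       1     80    S1                 -79
2        5     79    S1                 -74
3        3     47    S5                 -44
4        3     23    S2                 -20
drop duplicate store (keep=first):
    rating  price store  rating_minus_price
9        5    279    S3                -274
11       1    260    S1                -259
12       2    258    S2                -256
6        5    226    S4                -221
7        4    159    S5                -155
Hence -1165.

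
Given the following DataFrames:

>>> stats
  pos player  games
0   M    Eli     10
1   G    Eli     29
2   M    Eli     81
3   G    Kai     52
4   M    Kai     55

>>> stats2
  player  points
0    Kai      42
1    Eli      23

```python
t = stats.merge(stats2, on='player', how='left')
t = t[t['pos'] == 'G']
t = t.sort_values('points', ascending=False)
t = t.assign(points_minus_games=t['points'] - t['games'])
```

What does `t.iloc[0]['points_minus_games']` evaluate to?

-10

merge on 'player' (how='left') → 5 rows:
  pos player  games  points
0   M    Eli     10      23
1   G    Eli     29      23
2   M    Eli     81      23
3   G    Kai     52      42
4   M    Kai     55      42
filter rows where pos == 'G':
  pos player  games  points
1   G    Eli     29      23
3   G    Kai     52      42
sort by points descending:
  pos player  games  points
3   G    Kai     52      42
1   G    Eli     29      23
add column points_minus_games = t['points'] - t['games']:
  pos player  games  points  points_minus_games
3   G    Kai     52      42                 -10
1   G    Eli     29      23                  -6
value at position 0, column 'points_minus_games' → -10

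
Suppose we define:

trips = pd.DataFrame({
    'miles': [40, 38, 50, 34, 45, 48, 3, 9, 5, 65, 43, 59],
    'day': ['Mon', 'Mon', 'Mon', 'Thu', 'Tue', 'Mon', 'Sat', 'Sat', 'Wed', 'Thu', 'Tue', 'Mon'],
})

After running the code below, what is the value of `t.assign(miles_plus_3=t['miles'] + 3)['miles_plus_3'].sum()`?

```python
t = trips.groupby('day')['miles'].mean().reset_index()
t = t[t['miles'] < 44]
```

17.0

group by day, mean of miles:
day
Mon    47.0
Sat     6.0
Thu    49.5
Tue    44.0
Wed     5.0
Name: miles, dtype: float64
reset_index():
   day  miles
0  Mon   47.0
1  Sat    6.0
2  Thu   49.5
3  Tue   44.0
4  Wed    5.0
filter rows where miles < 44:
   day  miles
1  Sat    6.0
4  Wed    5.0
add column miles_plus_3 = t['miles'] + 3:
   day  miles  miles_plus_3
1  Sat    6.0           9.0
4  Wed    5.0           8.0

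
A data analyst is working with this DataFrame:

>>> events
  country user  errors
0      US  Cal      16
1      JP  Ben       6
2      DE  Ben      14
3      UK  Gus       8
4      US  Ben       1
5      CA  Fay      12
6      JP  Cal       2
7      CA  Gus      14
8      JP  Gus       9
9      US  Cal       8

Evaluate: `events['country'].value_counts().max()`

value_counts of country:
country
US    3
JP    3
CA    2
DE    1
UK    1
Name: count, dtype: int64
The max of the resulting series is 3.

3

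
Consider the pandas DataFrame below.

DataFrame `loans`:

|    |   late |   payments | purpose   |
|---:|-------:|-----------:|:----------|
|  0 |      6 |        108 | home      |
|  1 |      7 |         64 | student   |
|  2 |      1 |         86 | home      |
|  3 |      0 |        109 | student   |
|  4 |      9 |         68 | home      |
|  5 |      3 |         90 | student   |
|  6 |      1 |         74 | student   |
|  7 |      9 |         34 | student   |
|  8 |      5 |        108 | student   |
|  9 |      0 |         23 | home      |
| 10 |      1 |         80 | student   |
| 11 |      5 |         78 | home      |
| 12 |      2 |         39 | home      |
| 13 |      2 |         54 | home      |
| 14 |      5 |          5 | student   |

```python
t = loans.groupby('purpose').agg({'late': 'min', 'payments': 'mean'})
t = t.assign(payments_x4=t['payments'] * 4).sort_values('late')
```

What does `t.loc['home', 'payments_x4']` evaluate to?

group by purpose: min(late), mean(payments):
         late   payments
purpose                 
home        0  65.142857
student     0  70.500000
add column payments_x4 = t['payments'] * 4:
         late   payments  payments_x4
purpose                              
home        0  65.142857   260.571429
student     0  70.500000   282.000000
sort by late:
         late   payments  payments_x4
purpose                              
home        0  65.142857   260.571429
student     0  70.500000   282.000000

260.571428571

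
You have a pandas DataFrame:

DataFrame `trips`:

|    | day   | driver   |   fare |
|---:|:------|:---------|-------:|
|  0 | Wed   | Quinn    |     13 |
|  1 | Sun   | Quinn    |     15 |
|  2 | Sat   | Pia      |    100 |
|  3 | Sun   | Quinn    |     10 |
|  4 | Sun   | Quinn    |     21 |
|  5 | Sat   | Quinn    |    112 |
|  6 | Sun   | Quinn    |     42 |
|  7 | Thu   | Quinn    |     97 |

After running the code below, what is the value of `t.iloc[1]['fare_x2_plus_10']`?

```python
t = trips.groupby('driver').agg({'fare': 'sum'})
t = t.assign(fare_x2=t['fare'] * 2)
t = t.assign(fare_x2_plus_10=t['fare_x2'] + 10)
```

group by driver, sum of fare:
        fare
driver      
Pia      100
Quinn    310
add column fare_x2 = t['fare'] * 2:
        fare  fare_x2
driver               
Pia      100      200
Quinn    310      620
add column fare_x2_plus_10 = t['fare_x2'] + 10:
        fare  fare_x2  fare_x2_plus_10
driver                                
Pia      100      200              210
Quinn    310      620              630
Hence 630.

630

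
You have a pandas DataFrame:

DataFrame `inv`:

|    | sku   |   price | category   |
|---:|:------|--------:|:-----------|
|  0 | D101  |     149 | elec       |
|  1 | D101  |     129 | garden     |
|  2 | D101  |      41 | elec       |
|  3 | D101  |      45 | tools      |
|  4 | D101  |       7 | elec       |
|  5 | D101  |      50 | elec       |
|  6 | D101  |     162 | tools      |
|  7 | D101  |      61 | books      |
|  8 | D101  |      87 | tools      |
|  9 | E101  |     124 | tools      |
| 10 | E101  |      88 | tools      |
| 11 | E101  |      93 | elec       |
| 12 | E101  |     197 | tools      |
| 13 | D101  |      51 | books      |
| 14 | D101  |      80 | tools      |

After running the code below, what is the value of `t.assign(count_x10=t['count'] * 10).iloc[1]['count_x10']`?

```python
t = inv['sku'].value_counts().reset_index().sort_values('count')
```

110

value_counts of sku:
sku
D101    11
E101     4
Name: count, dtype: int64
reset_index():
    sku  count
0  D101     11
1  E101      4
sort by count:
    sku  count
1  E101      4
0  D101     11
add column count_x10 = t['count'] * 10:
    sku  count  count_x10
1  E101      4         40
0  D101     11        110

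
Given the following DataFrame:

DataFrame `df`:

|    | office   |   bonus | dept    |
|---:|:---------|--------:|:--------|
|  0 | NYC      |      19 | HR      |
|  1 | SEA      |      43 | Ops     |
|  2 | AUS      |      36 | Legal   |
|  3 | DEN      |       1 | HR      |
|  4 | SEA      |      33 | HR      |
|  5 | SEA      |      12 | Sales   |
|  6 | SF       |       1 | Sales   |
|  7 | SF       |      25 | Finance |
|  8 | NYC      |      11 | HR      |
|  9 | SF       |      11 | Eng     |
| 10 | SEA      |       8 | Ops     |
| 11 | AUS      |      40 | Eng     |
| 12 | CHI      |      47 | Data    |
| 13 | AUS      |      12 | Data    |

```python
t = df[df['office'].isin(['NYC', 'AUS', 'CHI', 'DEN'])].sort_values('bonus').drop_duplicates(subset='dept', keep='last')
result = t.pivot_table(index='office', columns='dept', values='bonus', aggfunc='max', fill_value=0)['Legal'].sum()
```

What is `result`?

filter rows where office in ['NYC', 'AUS', 'CHI', 'DEN']:
   office  bonus   dept
0     NYC     19     HR
2     AUS     36  Legal
3     DEN      1     HR
8     NYC     11     HR
11    AUS     40    Eng
12    CHI     47   Data
13    AUS     12   Data
sort by bonus:
   office  bonus   dept
3     DEN      1     HR
8     NYC     11     HR
13    AUS     12   Data
0     NYC     19     HR
2     AUS     36  Legal
11    AUS     40    Eng
12    CHI     47   Data
drop duplicate dept (keep=last):
   office  bonus   dept
0     NYC     19     HR
2     AUS     36  Legal
11    AUS     40    Eng
12    CHI     47   Data
pivot: rows=office, cols=dept, max(bonus):
dept    Data  Eng  HR  Legal
office                      
AUS        0   40   0     36
CHI       47    0   0      0
NYC        0    0  19      0

36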